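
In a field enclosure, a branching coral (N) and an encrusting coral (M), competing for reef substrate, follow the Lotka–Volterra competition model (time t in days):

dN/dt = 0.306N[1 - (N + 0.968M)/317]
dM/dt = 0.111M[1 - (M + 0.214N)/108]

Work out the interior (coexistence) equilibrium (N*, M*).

N* ≈ 268, M* ≈ 50.7

Setting both brackets to zero gives the nullclines N + 0.968M = 317 and 0.214N + M = 108.
Substituting M = 108 - 0.214N into the first: N(1 - 0.968·0.214) = 317 - 0.968·108.
So N* = 212/0.793 = 268, and then M* = 108 - 0.214·268 = 50.7.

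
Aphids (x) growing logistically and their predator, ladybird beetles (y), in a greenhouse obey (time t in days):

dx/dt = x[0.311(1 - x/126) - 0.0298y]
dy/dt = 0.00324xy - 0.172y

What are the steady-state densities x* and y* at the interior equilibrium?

From dy/dt = 0 with y > 0: 0.00324x* = 0.172, so x* = 53.1.
Substitute into dx/dt = 0: 0.311(1 - 53.1/126) = 0.0298y*.
The bracket is 0.579, giving y* = 0.18/0.0298 = 6.04.

x* ≈ 53.1, y* ≈ 6.04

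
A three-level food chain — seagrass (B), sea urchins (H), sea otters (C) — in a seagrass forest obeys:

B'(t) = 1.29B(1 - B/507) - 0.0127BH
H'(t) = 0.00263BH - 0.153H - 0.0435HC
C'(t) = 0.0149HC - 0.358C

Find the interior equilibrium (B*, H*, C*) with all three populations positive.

From dC/dt = 0: 0.0149H* = 0.358, so H* = 24.
From dB/dt = 0: 1.29(1 - B*/507) = 0.0127·24, giving B* = 507·(1 - 0.237) = 387.
From dH/dt = 0: 0.00263·387 - 0.153 = 0.0435C*, so C* = 0.865/0.0435 = 19.9.

B* ≈ 387, H* ≈ 24, C* ≈ 19.9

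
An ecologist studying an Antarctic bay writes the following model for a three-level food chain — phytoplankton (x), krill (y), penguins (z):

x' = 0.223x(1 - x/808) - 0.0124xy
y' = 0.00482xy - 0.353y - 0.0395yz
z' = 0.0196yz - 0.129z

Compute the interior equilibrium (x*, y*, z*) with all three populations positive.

x* ≈ 512, y* ≈ 6.58, z* ≈ 53.6

From dz/dt = 0: 0.0196y* = 0.129, so y* = 6.58.
From dx/dt = 0: 0.223(1 - x*/808) = 0.0124·6.58, giving x* = 808·(1 - 0.366) = 512.
From dy/dt = 0: 0.00482·512 - 0.353 = 0.0395z*, so z* = 2.12/0.0395 = 53.6.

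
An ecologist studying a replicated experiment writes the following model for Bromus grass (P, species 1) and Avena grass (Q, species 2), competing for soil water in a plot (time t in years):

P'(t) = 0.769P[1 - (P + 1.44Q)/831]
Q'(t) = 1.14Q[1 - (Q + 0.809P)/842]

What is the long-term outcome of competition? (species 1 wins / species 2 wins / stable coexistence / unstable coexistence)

species 2 excludes species 1

Compare the nullcline intercepts: K1/α12 = 831/1.44 = 577 < K2 = 842; K2/α21 = 842/0.809 = 1040 > K1 = 831.
Since the inequalities point opposite ways, species 2 can invade but species 1 cannot.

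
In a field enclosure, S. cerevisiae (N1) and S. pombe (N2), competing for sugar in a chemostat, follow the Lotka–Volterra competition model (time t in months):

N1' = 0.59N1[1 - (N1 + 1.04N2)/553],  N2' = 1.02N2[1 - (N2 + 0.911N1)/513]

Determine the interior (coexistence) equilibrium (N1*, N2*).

N1* ≈ 371, N2* ≈ 175

Setting both brackets to zero gives the nullclines N1 + 1.04N2 = 553 and 0.911N1 + N2 = 513.
Substituting N2 = 513 - 0.911N1 into the first: N1(1 - 1.04·0.911) = 553 - 1.04·513.
So N1* = 19.5/0.0526 = 371, and then N2* = 513 - 0.911·371 = 175.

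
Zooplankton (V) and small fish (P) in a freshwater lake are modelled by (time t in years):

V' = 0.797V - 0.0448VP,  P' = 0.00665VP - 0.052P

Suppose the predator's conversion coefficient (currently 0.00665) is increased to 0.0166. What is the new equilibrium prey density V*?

At the interior fixed point, setting dP/dt = 0 with P > 0 fixes V* = (predator death rate)/(VP coefficient) — independent of the other coefficients.
With the change, V* = 0.052/0.0166 = 3.13; it falls from 7.82.

V* ≈ 3.13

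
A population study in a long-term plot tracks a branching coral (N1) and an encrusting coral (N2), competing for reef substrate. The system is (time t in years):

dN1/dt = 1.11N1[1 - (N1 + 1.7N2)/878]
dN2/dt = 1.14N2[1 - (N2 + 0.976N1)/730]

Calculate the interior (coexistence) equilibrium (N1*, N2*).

Setting both brackets to zero gives the nullclines N1 + 1.7N2 = 878 and 0.976N1 + N2 = 730.
Substituting N2 = 730 - 0.976N1 into the first: N1(1 - 1.7·0.976) = 878 - 1.7·730.
So N1* = -363/-0.659 = 551, and then N2* = 730 - 0.976·551 = 193.

N1* ≈ 551, N2* ≈ 193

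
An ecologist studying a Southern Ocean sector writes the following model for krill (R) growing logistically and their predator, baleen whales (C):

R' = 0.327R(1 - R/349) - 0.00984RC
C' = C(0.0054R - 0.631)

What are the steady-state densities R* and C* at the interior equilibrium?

R* ≈ 117, C* ≈ 22.1

From dC/dt = 0 with C > 0: 0.0054R* = 0.631, so R* = 117.
Substitute into dR/dt = 0: 0.327(1 - 117/349) = 0.00984C*.
The bracket is 0.665, giving C* = 0.218/0.00984 = 22.1.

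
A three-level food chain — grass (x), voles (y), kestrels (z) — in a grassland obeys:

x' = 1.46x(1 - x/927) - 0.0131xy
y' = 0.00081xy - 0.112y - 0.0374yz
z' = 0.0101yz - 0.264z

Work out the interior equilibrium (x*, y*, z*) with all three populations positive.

From dz/dt = 0: 0.0101y* = 0.264, so y* = 26.1.
From dx/dt = 0: 1.46(1 - x*/927) = 0.0131·26.1, giving x* = 927·(1 - 0.235) = 710.
From dy/dt = 0: 0.00081·710 - 0.112 = 0.0374z*, so z* = 0.463/0.0374 = 12.4.

x* ≈ 710, y* ≈ 26.1, z* ≈ 12.4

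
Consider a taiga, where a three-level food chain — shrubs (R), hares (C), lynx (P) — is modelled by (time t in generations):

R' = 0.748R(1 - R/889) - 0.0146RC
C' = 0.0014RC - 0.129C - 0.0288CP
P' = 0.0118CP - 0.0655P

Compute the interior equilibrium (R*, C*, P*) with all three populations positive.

R* ≈ 793, C* ≈ 5.55, P* ≈ 34.1

From dP/dt = 0: 0.0118C* = 0.0655, so C* = 5.55.
From dR/dt = 0: 0.748(1 - R*/889) = 0.0146·5.55, giving R* = 889·(1 - 0.108) = 793.
From dC/dt = 0: 0.0014·793 - 0.129 = 0.0288P*, so P* = 0.981/0.0288 = 34.1.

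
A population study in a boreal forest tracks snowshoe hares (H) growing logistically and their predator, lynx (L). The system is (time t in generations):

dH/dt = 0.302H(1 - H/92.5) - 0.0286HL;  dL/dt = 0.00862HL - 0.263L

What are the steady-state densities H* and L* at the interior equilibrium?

From dL/dt = 0 with L > 0: 0.00862H* = 0.263, so H* = 30.5.
Substitute into dH/dt = 0: 0.302(1 - 30.5/92.5) = 0.0286L*.
The bracket is 0.67, giving L* = 0.202/0.0286 = 7.08.

H* ≈ 30.5, L* ≈ 7.08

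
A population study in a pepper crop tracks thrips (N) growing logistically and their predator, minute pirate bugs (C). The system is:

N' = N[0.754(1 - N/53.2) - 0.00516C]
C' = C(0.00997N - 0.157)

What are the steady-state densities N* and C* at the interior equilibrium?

N* ≈ 15.7, C* ≈ 103

From dC/dt = 0 with C > 0: 0.00997N* = 0.157, so N* = 15.7.
Substitute into dN/dt = 0: 0.754(1 - 15.7/53.2) = 0.00516C*.
The bracket is 0.704, giving C* = 0.531/0.00516 = 103.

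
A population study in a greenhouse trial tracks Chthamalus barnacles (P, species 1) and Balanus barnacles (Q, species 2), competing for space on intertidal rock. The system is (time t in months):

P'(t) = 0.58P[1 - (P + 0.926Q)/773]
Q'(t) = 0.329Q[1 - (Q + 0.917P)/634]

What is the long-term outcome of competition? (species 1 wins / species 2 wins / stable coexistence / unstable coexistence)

Compare the nullcline intercepts: K1/α12 = 773/0.926 = 835 > K2 = 634; K2/α21 = 634/0.917 = 691 < K1 = 773.
Since the inequalities point opposite ways, species 1 can invade but species 2 cannot.

species 1 excludes species 2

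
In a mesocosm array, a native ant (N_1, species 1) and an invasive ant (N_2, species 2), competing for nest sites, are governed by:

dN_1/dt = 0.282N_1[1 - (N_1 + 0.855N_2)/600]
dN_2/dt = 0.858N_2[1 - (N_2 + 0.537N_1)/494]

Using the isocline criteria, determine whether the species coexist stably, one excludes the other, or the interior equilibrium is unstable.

Compare the nullcline intercepts: K1/α12 = 600/0.855 = 702 > K2 = 494; K2/α21 = 494/0.537 = 920 > K1 = 600.
Since both inequalities hold, each species can invade when rare, so the interior equilibrium is stable.

stable coexistence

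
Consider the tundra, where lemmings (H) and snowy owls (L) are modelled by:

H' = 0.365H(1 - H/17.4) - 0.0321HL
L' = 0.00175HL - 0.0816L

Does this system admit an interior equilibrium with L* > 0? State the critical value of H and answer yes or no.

The predator equation gives dL/dt > 0 only when H > 0.0816/0.00175 = 46.6.
Without the predator, H → K = 17.4. Since 17.4 < 46.6, the predator cannot invade.

Threshold H = 46.6; K < 46.6, so no, the predator goes extinct.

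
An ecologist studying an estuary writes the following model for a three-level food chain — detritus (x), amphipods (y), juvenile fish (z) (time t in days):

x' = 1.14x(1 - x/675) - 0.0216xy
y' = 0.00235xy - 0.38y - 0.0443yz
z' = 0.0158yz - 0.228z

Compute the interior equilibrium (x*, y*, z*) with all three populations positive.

x* ≈ 490, y* ≈ 14.4, z* ≈ 17.4

From dz/dt = 0: 0.0158y* = 0.228, so y* = 14.4.
From dx/dt = 0: 1.14(1 - x*/675) = 0.0216·14.4, giving x* = 675·(1 - 0.273) = 490.
From dy/dt = 0: 0.00235·490 - 0.38 = 0.0443z*, so z* = 0.773/0.0443 = 17.4.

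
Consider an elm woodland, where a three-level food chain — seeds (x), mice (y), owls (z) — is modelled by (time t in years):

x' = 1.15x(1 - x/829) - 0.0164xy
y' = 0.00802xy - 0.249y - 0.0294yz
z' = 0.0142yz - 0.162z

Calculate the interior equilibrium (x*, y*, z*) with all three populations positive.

x* ≈ 694, y* ≈ 11.4, z* ≈ 181

From dz/dt = 0: 0.0142y* = 0.162, so y* = 11.4.
From dx/dt = 0: 1.15(1 - x*/829) = 0.0164·11.4, giving x* = 829·(1 - 0.163) = 694.
From dy/dt = 0: 0.00802·694 - 0.249 = 0.0294z*, so z* = 5.32/0.0294 = 181.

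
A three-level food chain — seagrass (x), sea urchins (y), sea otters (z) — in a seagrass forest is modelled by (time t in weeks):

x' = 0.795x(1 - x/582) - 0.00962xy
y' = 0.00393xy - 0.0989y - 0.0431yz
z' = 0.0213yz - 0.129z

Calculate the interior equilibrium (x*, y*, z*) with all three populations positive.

From dz/dt = 0: 0.0213y* = 0.129, so y* = 6.06.
From dx/dt = 0: 0.795(1 - x*/582) = 0.00962·6.06, giving x* = 582·(1 - 0.0733) = 539.
From dy/dt = 0: 0.00393·539 - 0.0989 = 0.0431z*, so z* = 2.02/0.0431 = 46.9.

x* ≈ 539, y* ≈ 6.06, z* ≈ 46.9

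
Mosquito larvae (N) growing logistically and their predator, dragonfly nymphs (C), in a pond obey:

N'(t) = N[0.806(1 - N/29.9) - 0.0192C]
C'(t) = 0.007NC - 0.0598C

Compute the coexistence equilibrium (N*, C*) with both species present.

From dC/dt = 0 with C > 0: 0.007N* = 0.0598, so N* = 8.54.
Substitute into dN/dt = 0: 0.806(1 - 8.54/29.9) = 0.0192C*.
The bracket is 0.714, giving C* = 0.576/0.0192 = 30.

N* ≈ 8.54, C* ≈ 30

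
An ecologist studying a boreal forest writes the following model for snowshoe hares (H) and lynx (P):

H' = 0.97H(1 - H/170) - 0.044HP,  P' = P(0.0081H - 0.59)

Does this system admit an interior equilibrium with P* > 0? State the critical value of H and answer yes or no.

The predator equation gives dP/dt > 0 only when H > 0.59/0.0081 = 72.8.
Without the predator, H → K = 170. Since 170 > 72.8, the predator can invade and persist.

Threshold H = 72.8; K > 72.8, so yes, the predator persists.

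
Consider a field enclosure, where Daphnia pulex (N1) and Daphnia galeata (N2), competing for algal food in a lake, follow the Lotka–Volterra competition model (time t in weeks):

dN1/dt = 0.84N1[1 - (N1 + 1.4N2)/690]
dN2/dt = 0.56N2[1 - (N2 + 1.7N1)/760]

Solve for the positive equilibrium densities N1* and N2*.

Setting both brackets to zero gives the nullclines N1 + 1.4N2 = 690 and 1.7N1 + N2 = 760.
Substituting N2 = 760 - 1.7N1 into the first: N1(1 - 1.4·1.7) = 690 - 1.4·760.
So N1* = -374/-1.38 = 271, and then N2* = 760 - 1.7·271 = 299.

N1* ≈ 271, N2* ≈ 299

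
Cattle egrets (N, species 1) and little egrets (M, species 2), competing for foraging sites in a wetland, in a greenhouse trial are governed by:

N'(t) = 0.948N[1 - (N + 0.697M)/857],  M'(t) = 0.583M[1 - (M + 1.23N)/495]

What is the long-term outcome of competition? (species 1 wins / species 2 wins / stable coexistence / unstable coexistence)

species 1 excludes species 2

Compare the nullcline intercepts: K1/α12 = 857/0.697 = 1230 > K2 = 495; K2/α21 = 495/1.23 = 402 < K1 = 857.
Since the inequalities point opposite ways, species 1 can invade but species 2 cannot.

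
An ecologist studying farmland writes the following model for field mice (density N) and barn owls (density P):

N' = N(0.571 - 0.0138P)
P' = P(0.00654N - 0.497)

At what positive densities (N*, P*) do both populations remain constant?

Set dP/dt = 0 with P > 0: 0.00654N - 0.497 = 0, so N* = 0.497/0.00654 = 76.
Set dN/dt = 0 with N > 0: 0.571 - 0.0138P = 0, so P* = 0.571/0.0138 = 41.4.

N* ≈ 76, P* ≈ 41.4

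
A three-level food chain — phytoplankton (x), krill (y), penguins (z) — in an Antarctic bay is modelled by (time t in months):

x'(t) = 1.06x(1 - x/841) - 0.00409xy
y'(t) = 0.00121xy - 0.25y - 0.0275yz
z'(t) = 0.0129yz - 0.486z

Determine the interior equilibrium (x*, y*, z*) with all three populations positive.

x* ≈ 719, y* ≈ 37.7, z* ≈ 22.5

From dz/dt = 0: 0.0129y* = 0.486, so y* = 37.7.
From dx/dt = 0: 1.06(1 - x*/841) = 0.00409·37.7, giving x* = 841·(1 - 0.145) = 719.
From dy/dt = 0: 0.00121·719 - 0.25 = 0.0275z*, so z* = 0.62/0.0275 = 22.5.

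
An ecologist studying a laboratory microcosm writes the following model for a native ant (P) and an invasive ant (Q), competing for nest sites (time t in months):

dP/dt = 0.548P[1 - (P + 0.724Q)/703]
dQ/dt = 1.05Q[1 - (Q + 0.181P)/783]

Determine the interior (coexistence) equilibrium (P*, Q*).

P* ≈ 157, Q* ≈ 755

Setting both brackets to zero gives the nullclines P + 0.724Q = 703 and 0.181P + Q = 783.
Substituting Q = 783 - 0.181P into the first: P(1 - 0.724·0.181) = 703 - 0.724·783.
So P* = 136/0.869 = 157, and then Q* = 783 - 0.181·157 = 755.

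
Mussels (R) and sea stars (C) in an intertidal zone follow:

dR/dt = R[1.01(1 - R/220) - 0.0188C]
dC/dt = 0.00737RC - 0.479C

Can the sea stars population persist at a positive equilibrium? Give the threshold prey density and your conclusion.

Threshold R = 65; K > 65, so yes, the predator persists.

The predator equation gives dC/dt > 0 only when R > 0.479/0.00737 = 65.
Without the predator, R → K = 220. Since 220 > 65, the predator can invade and persist.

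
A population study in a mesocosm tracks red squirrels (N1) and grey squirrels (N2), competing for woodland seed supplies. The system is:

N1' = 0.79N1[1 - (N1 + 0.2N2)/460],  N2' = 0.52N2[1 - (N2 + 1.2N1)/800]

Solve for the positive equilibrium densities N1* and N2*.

Setting both brackets to zero gives the nullclines N1 + 0.2N2 = 460 and 1.2N1 + N2 = 800.
Substituting N2 = 800 - 1.2N1 into the first: N1(1 - 0.2·1.2) = 460 - 0.2·800.
So N1* = 300/0.76 = 395, and then N2* = 800 - 1.2·395 = 326.

N1* ≈ 395, N2* ≈ 326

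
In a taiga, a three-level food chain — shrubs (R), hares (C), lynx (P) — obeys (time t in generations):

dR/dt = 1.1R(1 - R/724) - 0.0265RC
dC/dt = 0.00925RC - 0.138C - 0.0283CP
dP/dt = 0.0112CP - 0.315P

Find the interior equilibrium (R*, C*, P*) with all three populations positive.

From dP/dt = 0: 0.0112C* = 0.315, so C* = 28.1.
From dR/dt = 0: 1.1(1 - R*/724) = 0.0265·28.1, giving R* = 724·(1 - 0.678) = 233.
From dC/dt = 0: 0.00925·233 - 0.138 = 0.0283P*, so P* = 2.02/0.0283 = 71.4.

R* ≈ 233, C* ≈ 28.1, P* ≈ 71.4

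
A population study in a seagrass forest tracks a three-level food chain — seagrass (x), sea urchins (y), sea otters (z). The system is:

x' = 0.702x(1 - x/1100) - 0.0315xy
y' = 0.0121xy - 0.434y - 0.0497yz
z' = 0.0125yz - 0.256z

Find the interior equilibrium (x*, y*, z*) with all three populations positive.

From dz/dt = 0: 0.0125y* = 0.256, so y* = 20.5.
From dx/dt = 0: 0.702(1 - x*/1100) = 0.0315·20.5, giving x* = 1100·(1 - 0.919) = 89.1.
From dy/dt = 0: 0.0121·89.1 - 0.434 = 0.0497z*, so z* = 0.644/0.0497 = 13.

x* ≈ 89.1, y* ≈ 20.5, z* ≈ 13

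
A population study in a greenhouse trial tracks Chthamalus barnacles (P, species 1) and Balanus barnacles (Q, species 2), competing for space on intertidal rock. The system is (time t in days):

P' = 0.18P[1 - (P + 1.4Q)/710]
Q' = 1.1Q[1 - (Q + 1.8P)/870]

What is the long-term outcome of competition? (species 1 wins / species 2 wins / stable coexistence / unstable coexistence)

Compare the nullcline intercepts: K1/α12 = 710/1.4 = 507 < K2 = 870; K2/α21 = 870/1.8 = 483 < K1 = 710.
Since both are reversed, neither can invade when rare; the interior point is a saddle.

unstable coexistence (outcome depends on initial conditions)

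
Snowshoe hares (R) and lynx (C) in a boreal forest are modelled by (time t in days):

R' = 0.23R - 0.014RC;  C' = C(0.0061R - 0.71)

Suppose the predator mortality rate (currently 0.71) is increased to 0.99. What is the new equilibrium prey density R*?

At the interior fixed point, setting dC/dt = 0 with C > 0 fixes R* = (predator death rate)/(RC coefficient) — independent of the other coefficients.
With the change, R* = 0.99/0.0061 = 162; it rises from 116.

R* ≈ 162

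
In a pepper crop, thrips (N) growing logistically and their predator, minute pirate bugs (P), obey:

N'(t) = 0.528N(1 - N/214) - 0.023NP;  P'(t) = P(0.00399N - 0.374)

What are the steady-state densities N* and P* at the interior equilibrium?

From dP/dt = 0 with P > 0: 0.00399N* = 0.374, so N* = 93.7.
Substitute into dN/dt = 0: 0.528(1 - 93.7/214) = 0.023P*.
The bracket is 0.562, giving P* = 0.297/0.023 = 12.9.

N* ≈ 93.7, P* ≈ 12.9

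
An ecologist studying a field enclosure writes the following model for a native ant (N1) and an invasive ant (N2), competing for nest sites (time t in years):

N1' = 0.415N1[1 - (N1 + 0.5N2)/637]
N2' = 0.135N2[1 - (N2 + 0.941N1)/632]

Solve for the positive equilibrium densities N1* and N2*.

Setting both brackets to zero gives the nullclines N1 + 0.5N2 = 637 and 0.941N1 + N2 = 632.
Substituting N2 = 632 - 0.941N1 into the first: N1(1 - 0.5·0.941) = 637 - 0.5·632.
So N1* = 321/0.53 = 606, and then N2* = 632 - 0.941·606 = 61.5.

N1* ≈ 606, N2* ≈ 61.5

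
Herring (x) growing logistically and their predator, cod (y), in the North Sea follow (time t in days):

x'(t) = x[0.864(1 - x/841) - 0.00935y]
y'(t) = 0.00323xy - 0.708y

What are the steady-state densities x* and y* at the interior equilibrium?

From dy/dt = 0 with y > 0: 0.00323x* = 0.708, so x* = 219.
Substitute into dx/dt = 0: 0.864(1 - 219/841) = 0.00935y*.
The bracket is 0.739, giving y* = 0.639/0.00935 = 68.3.

x* ≈ 219, y* ≈ 68.3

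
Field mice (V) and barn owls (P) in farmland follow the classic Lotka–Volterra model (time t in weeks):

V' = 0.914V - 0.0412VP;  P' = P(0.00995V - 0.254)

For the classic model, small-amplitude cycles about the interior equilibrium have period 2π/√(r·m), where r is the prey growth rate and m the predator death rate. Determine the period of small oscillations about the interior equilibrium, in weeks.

T ≈ 13 weeks

Here r = 0.914 and m = 0.254, so r·m = 0.232.
ω = √0.232 = 0.482 per week, hence T = 2π/ω ≈ 13 weeks.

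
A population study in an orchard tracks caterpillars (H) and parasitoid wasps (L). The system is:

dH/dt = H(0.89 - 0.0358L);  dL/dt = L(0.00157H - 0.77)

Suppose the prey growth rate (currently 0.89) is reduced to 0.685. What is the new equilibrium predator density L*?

L* ≈ 19.1

At the interior fixed point, setting dH/dt = 0 with H > 0 fixes L* = (prey growth rate)/(HL coefficient) — independent of the other coefficients.
With the change, L* = 0.685/0.0358 = 19.1; it falls from 24.9.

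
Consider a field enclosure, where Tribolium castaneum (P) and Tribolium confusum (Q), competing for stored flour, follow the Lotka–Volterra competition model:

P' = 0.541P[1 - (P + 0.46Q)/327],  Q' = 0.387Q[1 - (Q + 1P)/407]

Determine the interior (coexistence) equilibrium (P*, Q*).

P* ≈ 259, Q* ≈ 148

Setting both brackets to zero gives the nullclines P + 0.46Q = 327 and 1P + Q = 407.
Substituting Q = 407 - 1P into the first: P(1 - 0.46·1) = 327 - 0.46·407.
So P* = 140/0.54 = 259, and then Q* = 407 - 1·259 = 148.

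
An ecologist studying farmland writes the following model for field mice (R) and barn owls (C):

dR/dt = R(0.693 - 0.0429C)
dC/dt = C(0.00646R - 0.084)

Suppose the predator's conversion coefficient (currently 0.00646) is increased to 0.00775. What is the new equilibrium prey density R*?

At the interior fixed point, setting dC/dt = 0 with C > 0 fixes R* = (predator death rate)/(RC coefficient) — independent of the other coefficients.
With the change, R* = 0.084/0.00775 = 10.8; it falls from 13.

R* ≈ 10.8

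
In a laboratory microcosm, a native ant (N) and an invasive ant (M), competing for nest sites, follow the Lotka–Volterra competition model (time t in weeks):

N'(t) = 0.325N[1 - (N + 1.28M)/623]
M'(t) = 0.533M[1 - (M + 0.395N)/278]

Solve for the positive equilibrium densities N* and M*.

Setting both brackets to zero gives the nullclines N + 1.28M = 623 and 0.395N + M = 278.
Substituting M = 278 - 0.395N into the first: N(1 - 1.28·0.395) = 623 - 1.28·278.
So N* = 267/0.494 = 540, and then M* = 278 - 0.395·540 = 64.6.

N* ≈ 540, M* ≈ 64.6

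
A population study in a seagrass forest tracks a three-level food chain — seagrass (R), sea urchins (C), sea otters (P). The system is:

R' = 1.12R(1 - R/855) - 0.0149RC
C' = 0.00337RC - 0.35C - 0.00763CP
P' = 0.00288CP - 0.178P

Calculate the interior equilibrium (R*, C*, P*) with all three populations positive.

R* ≈ 152, C* ≈ 61.8, P* ≈ 21.3

From dP/dt = 0: 0.00288C* = 0.178, so C* = 61.8.
From dR/dt = 0: 1.12(1 - R*/855) = 0.0149·61.8, giving R* = 855·(1 - 0.822) = 152.
From dC/dt = 0: 0.00337·152 - 0.35 = 0.00763P*, so P* = 0.162/0.00763 = 21.3.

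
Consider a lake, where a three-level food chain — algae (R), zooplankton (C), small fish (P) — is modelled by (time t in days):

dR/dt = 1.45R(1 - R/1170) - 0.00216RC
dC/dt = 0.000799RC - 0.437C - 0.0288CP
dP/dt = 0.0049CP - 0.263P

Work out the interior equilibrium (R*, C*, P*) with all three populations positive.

From dP/dt = 0: 0.0049C* = 0.263, so C* = 53.7.
From dR/dt = 0: 1.45(1 - R*/1170) = 0.00216·53.7, giving R* = 1170·(1 - 0.08) = 1080.
From dC/dt = 0: 0.000799·1080 - 0.437 = 0.0288P*, so P* = 0.423/0.0288 = 14.7.

R* ≈ 1080, C* ≈ 53.7, P* ≈ 14.7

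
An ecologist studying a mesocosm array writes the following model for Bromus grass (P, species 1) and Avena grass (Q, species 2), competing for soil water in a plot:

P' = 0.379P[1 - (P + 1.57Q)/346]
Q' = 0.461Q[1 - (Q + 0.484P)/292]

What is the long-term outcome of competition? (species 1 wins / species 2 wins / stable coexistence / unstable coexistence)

Compare the nullcline intercepts: K1/α12 = 346/1.57 = 220 < K2 = 292; K2/α21 = 292/0.484 = 603 > K1 = 346.
Since the inequalities point opposite ways, species 2 can invade but species 1 cannot.

species 2 excludes species 1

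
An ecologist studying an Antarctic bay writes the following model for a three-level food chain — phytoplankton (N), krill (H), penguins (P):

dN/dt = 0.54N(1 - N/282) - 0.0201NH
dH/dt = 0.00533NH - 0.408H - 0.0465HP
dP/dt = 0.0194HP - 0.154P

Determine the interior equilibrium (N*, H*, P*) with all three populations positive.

N* ≈ 199, H* ≈ 7.94, P* ≈ 14

From dP/dt = 0: 0.0194H* = 0.154, so H* = 7.94.
From dN/dt = 0: 0.54(1 - N*/282) = 0.0201·7.94, giving N* = 282·(1 - 0.295) = 199.
From dH/dt = 0: 0.00533·199 - 0.408 = 0.0465P*, so P* = 0.651/0.0465 = 14.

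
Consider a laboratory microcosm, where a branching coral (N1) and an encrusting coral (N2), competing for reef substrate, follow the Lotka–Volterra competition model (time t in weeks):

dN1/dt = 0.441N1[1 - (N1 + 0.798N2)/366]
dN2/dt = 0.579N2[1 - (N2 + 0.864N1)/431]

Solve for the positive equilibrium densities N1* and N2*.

Setting both brackets to zero gives the nullclines N1 + 0.798N2 = 366 and 0.864N1 + N2 = 431.
Substituting N2 = 431 - 0.864N1 into the first: N1(1 - 0.798·0.864) = 366 - 0.798·431.
So N1* = 22.1/0.311 = 71, and then N2* = 431 - 0.864·71 = 370.

N1* ≈ 71, N2* ≈ 370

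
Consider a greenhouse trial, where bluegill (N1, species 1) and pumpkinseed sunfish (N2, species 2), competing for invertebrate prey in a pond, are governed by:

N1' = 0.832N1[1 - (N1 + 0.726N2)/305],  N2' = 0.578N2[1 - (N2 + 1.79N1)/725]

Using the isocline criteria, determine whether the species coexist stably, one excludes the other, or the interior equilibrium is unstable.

species 2 excludes species 1

Compare the nullcline intercepts: K1/α12 = 305/0.726 = 420 < K2 = 725; K2/α21 = 725/1.79 = 405 > K1 = 305.
Since the inequalities point opposite ways, species 2 can invade but species 1 cannot.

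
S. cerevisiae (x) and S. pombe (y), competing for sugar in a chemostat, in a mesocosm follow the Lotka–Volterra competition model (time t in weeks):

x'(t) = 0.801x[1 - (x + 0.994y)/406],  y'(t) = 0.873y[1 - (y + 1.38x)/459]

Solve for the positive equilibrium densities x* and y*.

Setting both brackets to zero gives the nullclines x + 0.994y = 406 and 1.38x + y = 459.
Substituting y = 459 - 1.38x into the first: x(1 - 0.994·1.38) = 406 - 0.994·459.
So x* = -50.2/-0.372 = 135, and then y* = 459 - 1.38·135 = 272.

x* ≈ 135, y* ≈ 272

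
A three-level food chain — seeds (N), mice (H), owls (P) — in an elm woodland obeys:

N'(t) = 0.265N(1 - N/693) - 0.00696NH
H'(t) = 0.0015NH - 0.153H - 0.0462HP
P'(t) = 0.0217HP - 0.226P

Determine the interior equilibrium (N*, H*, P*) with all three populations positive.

N* ≈ 503, H* ≈ 10.4, P* ≈ 13

From dP/dt = 0: 0.0217H* = 0.226, so H* = 10.4.
From dN/dt = 0: 0.265(1 - N*/693) = 0.00696·10.4, giving N* = 693·(1 - 0.274) = 503.
From dH/dt = 0: 0.0015·503 - 0.153 = 0.0462P*, so P* = 0.602/0.0462 = 13.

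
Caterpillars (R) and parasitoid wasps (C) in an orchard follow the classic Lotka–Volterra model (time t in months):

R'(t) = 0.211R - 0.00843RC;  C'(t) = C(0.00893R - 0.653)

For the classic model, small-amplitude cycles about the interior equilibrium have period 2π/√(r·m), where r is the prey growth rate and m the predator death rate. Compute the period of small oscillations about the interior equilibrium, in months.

Here r = 0.211 and m = 0.653, so r·m = 0.138.
ω = √0.138 = 0.371 per month, hence T = 2π/ω ≈ 16.9 months.

T ≈ 16.9 months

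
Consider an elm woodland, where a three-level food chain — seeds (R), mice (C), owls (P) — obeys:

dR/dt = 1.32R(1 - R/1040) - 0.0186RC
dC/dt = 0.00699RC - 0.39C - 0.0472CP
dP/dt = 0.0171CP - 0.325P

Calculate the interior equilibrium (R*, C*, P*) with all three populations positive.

From dP/dt = 0: 0.0171C* = 0.325, so C* = 19.
From dR/dt = 0: 1.32(1 - R*/1040) = 0.0186·19, giving R* = 1040·(1 - 0.268) = 761.
From dC/dt = 0: 0.00699·761 - 0.39 = 0.0472P*, so P* = 4.93/0.0472 = 105.

R* ≈ 761, C* ≈ 19, P* ≈ 105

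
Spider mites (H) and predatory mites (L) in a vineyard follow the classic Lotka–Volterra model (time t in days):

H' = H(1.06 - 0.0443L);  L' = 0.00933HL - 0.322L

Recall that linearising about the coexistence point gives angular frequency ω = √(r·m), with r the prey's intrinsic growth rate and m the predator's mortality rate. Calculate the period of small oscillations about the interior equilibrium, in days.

Here r = 1.06 and m = 0.322, so r·m = 0.341.
ω = √0.341 = 0.584 per day, hence T = 2π/ω ≈ 10.8 days.

T ≈ 10.8 days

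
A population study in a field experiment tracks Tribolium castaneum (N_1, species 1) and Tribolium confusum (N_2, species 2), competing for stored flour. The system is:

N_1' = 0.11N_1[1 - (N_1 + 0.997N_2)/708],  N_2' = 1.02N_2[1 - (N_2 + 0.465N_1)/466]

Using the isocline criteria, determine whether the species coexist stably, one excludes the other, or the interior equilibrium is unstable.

stable coexistence

Compare the nullcline intercepts: K1/α12 = 708/0.997 = 710 > K2 = 466; K2/α21 = 466/0.465 = 1000 > K1 = 708.
Since both inequalities hold, each species can invade when rare, so the interior equilibrium is stable.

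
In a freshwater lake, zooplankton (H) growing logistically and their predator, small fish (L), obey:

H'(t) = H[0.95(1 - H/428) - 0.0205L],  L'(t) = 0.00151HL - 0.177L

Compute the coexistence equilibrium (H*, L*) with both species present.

H* ≈ 117, L* ≈ 33.6

From dL/dt = 0 with L > 0: 0.00151H* = 0.177, so H* = 117.
Substitute into dH/dt = 0: 0.95(1 - 117/428) = 0.0205L*.
The bracket is 0.726, giving L* = 0.69/0.0205 = 33.6.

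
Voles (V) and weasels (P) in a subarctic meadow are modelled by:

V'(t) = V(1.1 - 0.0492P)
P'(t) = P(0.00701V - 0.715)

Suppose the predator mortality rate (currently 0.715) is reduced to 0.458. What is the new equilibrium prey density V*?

At the interior fixed point, setting dP/dt = 0 with P > 0 fixes V* = (predator death rate)/(VP coefficient) — independent of the other coefficients.
With the change, V* = 0.458/0.00701 = 65.3; it falls from 102.

V* ≈ 65.3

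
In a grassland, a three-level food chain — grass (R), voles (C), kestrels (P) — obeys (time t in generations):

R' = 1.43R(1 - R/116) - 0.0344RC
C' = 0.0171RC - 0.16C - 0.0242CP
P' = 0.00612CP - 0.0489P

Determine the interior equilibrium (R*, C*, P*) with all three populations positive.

R* ≈ 93.7, C* ≈ 7.99, P* ≈ 59.6

From dP/dt = 0: 0.00612C* = 0.0489, so C* = 7.99.
From dR/dt = 0: 1.43(1 - R*/116) = 0.0344·7.99, giving R* = 116·(1 - 0.192) = 93.7.
From dC/dt = 0: 0.0171·93.7 - 0.16 = 0.0242P*, so P* = 1.44/0.0242 = 59.6.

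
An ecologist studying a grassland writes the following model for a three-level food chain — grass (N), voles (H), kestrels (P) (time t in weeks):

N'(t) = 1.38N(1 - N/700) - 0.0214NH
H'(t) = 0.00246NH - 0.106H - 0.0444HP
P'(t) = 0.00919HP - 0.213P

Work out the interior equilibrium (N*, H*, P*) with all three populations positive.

From dP/dt = 0: 0.00919H* = 0.213, so H* = 23.2.
From dN/dt = 0: 1.38(1 - N*/700) = 0.0214·23.2, giving N* = 700·(1 - 0.359) = 448.
From dH/dt = 0: 0.00246·448 - 0.106 = 0.0444P*, so P* = 0.997/0.0444 = 22.5.

N* ≈ 448, H* ≈ 23.2, P* ≈ 22.5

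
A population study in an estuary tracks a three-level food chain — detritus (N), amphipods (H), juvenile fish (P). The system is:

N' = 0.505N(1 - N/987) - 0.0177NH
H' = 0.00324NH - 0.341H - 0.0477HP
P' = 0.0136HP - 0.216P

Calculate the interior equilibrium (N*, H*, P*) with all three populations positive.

N* ≈ 438, H* ≈ 15.9, P* ≈ 22.6

From dP/dt = 0: 0.0136H* = 0.216, so H* = 15.9.
From dN/dt = 0: 0.505(1 - N*/987) = 0.0177·15.9, giving N* = 987·(1 - 0.557) = 438.
From dH/dt = 0: 0.00324·438 - 0.341 = 0.0477P*, so P* = 1.08/0.0477 = 22.6.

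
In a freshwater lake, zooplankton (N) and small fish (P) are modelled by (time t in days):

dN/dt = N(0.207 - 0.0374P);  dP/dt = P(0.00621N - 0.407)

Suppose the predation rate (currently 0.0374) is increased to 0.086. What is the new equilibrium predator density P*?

At the interior fixed point, setting dN/dt = 0 with N > 0 fixes P* = (prey growth rate)/(NP coefficient) — independent of the other coefficients.
With the change, P* = 0.207/0.086 = 2.41; it falls from 5.53.

P* ≈ 2.41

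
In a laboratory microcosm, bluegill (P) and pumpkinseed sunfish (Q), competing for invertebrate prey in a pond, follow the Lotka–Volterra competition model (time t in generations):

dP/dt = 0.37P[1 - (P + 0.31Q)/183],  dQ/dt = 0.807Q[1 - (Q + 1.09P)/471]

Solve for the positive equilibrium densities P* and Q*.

Setting both brackets to zero gives the nullclines P + 0.31Q = 183 and 1.09P + Q = 471.
Substituting Q = 471 - 1.09P into the first: P(1 - 0.31·1.09) = 183 - 0.31·471.
So P* = 37/0.662 = 55.9, and then Q* = 471 - 1.09·55.9 = 410.

P* ≈ 55.9, Q* ≈ 410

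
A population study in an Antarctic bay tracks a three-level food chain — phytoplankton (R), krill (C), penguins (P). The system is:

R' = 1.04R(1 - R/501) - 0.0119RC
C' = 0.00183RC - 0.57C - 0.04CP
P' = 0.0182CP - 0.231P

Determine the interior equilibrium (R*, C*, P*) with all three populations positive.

R* ≈ 428, C* ≈ 12.7, P* ≈ 5.34

From dP/dt = 0: 0.0182C* = 0.231, so C* = 12.7.
From dR/dt = 0: 1.04(1 - R*/501) = 0.0119·12.7, giving R* = 501·(1 - 0.145) = 428.
From dC/dt = 0: 0.00183·428 - 0.57 = 0.04P*, so P* = 0.214/0.04 = 5.34.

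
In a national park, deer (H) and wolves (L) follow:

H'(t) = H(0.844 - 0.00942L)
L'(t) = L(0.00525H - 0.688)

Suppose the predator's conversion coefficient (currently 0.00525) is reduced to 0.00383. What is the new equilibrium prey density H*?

H* ≈ 180

At the interior fixed point, setting dL/dt = 0 with L > 0 fixes H* = (predator death rate)/(HL coefficient) — independent of the other coefficients.
With the change, H* = 0.688/0.00383 = 180; it rises from 131.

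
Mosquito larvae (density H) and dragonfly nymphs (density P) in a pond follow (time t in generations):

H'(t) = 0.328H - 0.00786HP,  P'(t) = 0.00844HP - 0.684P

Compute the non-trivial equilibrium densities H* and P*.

Set dP/dt = 0 with P > 0: 0.00844H - 0.684 = 0, so H* = 0.684/0.00844 = 81.
Set dH/dt = 0 with H > 0: 0.328 - 0.00786P = 0, so P* = 0.328/0.00786 = 41.7.

H* ≈ 81, P* ≈ 41.7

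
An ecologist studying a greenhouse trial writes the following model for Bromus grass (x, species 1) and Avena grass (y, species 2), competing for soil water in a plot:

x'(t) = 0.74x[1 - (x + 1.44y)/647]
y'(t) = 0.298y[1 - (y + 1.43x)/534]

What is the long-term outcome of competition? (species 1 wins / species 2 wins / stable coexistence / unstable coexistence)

unstable coexistence (outcome depends on initial conditions)

Compare the nullcline intercepts: K1/α12 = 647/1.44 = 449 < K2 = 534; K2/α21 = 534/1.43 = 373 < K1 = 647.
Since both are reversed, neither can invade when rare; the interior point is a saddle.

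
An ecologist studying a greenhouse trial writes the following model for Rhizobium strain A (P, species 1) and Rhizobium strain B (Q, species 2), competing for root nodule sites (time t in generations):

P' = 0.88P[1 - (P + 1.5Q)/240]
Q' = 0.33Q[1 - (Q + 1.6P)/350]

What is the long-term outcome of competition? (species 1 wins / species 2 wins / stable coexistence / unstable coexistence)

Compare the nullcline intercepts: K1/α12 = 240/1.5 = 160 < K2 = 350; K2/α21 = 350/1.6 = 219 < K1 = 240.
Since both are reversed, neither can invade when rare; the interior point is a saddle.

unstable coexistence (outcome depends on initial conditions)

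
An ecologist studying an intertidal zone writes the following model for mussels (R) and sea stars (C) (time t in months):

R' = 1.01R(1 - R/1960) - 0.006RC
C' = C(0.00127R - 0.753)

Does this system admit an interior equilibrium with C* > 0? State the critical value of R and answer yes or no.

Threshold R = 593; K > 593, so yes, the predator persists.

The predator equation gives dC/dt > 0 only when R > 0.753/0.00127 = 593.
Without the predator, R → K = 1960. Since 1960 > 593, the predator can invade and persist.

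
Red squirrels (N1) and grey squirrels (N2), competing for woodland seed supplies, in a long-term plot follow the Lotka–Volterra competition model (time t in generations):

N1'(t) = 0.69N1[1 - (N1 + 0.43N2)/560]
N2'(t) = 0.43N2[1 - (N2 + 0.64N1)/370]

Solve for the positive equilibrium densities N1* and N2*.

N1* ≈ 553, N2* ≈ 16

Setting both brackets to zero gives the nullclines N1 + 0.43N2 = 560 and 0.64N1 + N2 = 370.
Substituting N2 = 370 - 0.64N1 into the first: N1(1 - 0.43·0.64) = 560 - 0.43·370.
So N1* = 401/0.725 = 553, and then N2* = 370 - 0.64·553 = 16.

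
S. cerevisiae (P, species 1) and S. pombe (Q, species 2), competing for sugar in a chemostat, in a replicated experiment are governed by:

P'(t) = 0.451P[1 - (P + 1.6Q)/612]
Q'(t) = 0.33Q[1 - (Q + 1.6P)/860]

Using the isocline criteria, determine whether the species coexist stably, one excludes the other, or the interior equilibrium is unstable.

unstable coexistence (outcome depends on initial conditions)

Compare the nullcline intercepts: K1/α12 = 612/1.6 = 382 < K2 = 860; K2/α21 = 860/1.6 = 538 < K1 = 612.
Since both are reversed, neither can invade when rare; the interior point is a saddle.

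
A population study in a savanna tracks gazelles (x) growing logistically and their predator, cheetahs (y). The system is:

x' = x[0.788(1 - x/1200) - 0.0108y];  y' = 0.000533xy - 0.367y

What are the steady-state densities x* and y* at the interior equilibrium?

From dy/dt = 0 with y > 0: 0.000533x* = 0.367, so x* = 689.
Substitute into dx/dt = 0: 0.788(1 - 689/1200) = 0.0108y*.
The bracket is 0.426, giving y* = 0.336/0.0108 = 31.1.

x* ≈ 689, y* ≈ 31.1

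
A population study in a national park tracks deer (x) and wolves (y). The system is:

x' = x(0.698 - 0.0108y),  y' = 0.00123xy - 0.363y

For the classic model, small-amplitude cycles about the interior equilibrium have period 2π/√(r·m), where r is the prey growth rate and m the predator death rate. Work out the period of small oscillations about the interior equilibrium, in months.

T ≈ 12.5 months

Here r = 0.698 and m = 0.363, so r·m = 0.253.
ω = √0.253 = 0.503 per month, hence T = 2π/ω ≈ 12.5 months.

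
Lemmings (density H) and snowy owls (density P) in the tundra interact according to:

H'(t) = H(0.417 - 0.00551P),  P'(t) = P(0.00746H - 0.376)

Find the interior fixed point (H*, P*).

H* ≈ 50.4, P* ≈ 75.7

Set dP/dt = 0 with P > 0: 0.00746H - 0.376 = 0, so H* = 0.376/0.00746 = 50.4.
Set dH/dt = 0 with H > 0: 0.417 - 0.00551P = 0, so P* = 0.417/0.00551 = 75.7.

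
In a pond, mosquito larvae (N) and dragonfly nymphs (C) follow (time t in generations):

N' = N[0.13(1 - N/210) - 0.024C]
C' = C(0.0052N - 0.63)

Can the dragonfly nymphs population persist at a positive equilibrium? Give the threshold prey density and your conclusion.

Threshold N = 121; K > 121, so yes, the predator persists.

The predator equation gives dC/dt > 0 only when N > 0.63/0.0052 = 121.
Without the predator, N → K = 210. Since 210 > 121, the predator can invade and persist.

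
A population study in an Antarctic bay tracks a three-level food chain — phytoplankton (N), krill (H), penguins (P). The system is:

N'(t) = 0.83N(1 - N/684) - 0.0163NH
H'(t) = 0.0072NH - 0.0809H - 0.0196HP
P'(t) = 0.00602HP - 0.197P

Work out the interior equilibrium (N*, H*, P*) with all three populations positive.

N* ≈ 244, H* ≈ 32.7, P* ≈ 85.7

From dP/dt = 0: 0.00602H* = 0.197, so H* = 32.7.
From dN/dt = 0: 0.83(1 - N*/684) = 0.0163·32.7, giving N* = 684·(1 - 0.643) = 244.
From dH/dt = 0: 0.0072·244 - 0.0809 = 0.0196P*, so P* = 1.68/0.0196 = 85.7.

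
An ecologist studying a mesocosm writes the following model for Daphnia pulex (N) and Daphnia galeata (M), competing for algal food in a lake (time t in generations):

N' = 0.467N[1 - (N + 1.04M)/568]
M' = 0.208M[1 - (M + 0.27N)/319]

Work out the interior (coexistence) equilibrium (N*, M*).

N* ≈ 328, M* ≈ 230

Setting both brackets to zero gives the nullclines N + 1.04M = 568 and 0.27N + M = 319.
Substituting M = 319 - 0.27N into the first: N(1 - 1.04·0.27) = 568 - 1.04·319.
So N* = 236/0.719 = 328, and then M* = 319 - 0.27·328 = 230.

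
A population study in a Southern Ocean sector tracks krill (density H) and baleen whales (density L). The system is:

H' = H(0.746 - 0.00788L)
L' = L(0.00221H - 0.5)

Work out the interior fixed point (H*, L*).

Set dL/dt = 0 with L > 0: 0.00221H - 0.5 = 0, so H* = 0.5/0.00221 = 226.
Set dH/dt = 0 with H > 0: 0.746 - 0.00788L = 0, so L* = 0.746/0.00788 = 94.7.

H* ≈ 226, L* ≈ 94.7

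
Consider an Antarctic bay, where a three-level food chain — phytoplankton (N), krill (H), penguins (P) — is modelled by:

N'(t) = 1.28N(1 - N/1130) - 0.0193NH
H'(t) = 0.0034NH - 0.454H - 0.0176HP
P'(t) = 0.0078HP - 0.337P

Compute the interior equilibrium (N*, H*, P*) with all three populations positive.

N* ≈ 394, H* ≈ 43.2, P* ≈ 50.3

From dP/dt = 0: 0.0078H* = 0.337, so H* = 43.2.
From dN/dt = 0: 1.28(1 - N*/1130) = 0.0193·43.2, giving N* = 1130·(1 - 0.651) = 394.
From dH/dt = 0: 0.0034·394 - 0.454 = 0.0176P*, so P* = 0.885/0.0176 = 50.3.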